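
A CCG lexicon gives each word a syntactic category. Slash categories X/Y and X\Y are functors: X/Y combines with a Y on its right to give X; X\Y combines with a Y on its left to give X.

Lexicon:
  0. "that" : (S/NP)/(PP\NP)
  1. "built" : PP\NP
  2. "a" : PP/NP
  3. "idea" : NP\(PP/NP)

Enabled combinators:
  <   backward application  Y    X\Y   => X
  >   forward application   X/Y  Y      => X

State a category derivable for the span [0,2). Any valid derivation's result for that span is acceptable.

S/NP

[0,4] S   >
  [0,2] S/NP   >
    [0,1] "that" : (S/NP)/(PP\NP)
    [1,2] "built" : PP\NP
  [2,4] NP   <
    [2,3] "a" : PP/NP
    [3,4] "idea" : NP\(PP/NP)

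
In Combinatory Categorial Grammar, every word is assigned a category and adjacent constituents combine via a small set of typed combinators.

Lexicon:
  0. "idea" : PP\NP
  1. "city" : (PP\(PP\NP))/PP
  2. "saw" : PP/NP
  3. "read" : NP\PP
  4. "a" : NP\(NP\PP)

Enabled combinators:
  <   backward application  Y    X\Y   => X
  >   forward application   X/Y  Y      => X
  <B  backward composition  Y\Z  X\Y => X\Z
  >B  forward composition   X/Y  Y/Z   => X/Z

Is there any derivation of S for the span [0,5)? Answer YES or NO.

PP\NP (PP\(PP\NP))/PP PP/NP NP\PP NP\(NP\PP)
CKY chart[0,5] = {PP}; S ∉ chart

NO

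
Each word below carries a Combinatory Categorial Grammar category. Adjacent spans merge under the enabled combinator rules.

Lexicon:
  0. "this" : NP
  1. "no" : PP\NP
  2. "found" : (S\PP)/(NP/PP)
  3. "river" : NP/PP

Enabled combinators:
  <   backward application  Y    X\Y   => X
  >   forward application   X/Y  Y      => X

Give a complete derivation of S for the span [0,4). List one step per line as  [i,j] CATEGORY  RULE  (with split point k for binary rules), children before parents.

[0,4] S   <
  [0,2] PP   <
    [0,1] "this" : NP
    [1,2] "no" : PP\NP
  [2,4] S\PP   >
    [2,3] "found" : (S\PP)/(NP/PP)
    [3,4] "river" : NP/PP

[0,1] NP  lex  "this"
[1,2] PP\NP  lex  "no"
[0,2] PP  <  k=1
[2,3] (S\PP)/(NP/PP)  lex  "found"
[3,4] NP/PP  lex  "river"
[2,4] S\PP  >  k=3
[0,4] S  <  k=2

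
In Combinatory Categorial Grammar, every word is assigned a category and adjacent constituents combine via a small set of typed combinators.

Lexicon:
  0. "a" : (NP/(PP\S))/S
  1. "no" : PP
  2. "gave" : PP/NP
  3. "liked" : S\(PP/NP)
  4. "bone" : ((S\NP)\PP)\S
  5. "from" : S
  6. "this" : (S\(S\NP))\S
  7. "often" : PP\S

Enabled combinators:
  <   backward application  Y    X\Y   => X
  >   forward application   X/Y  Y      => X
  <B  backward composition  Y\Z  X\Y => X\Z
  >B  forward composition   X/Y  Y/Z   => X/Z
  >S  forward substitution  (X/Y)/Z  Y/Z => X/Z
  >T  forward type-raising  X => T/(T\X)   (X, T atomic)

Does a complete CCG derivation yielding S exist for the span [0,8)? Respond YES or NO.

NO

(NP/(PP\S))/S PP PP/NP S\(PP/NP) ((S\NP)\PP)\S S (S\(S\NP))\S PP\S
CKY chart[0,8] = {(NP/(PP\S))/(S\PP), N/(N\NP), NP, NP/(NP\NP), PP/(PP\NP), S/(S\NP)}; S ∉ chart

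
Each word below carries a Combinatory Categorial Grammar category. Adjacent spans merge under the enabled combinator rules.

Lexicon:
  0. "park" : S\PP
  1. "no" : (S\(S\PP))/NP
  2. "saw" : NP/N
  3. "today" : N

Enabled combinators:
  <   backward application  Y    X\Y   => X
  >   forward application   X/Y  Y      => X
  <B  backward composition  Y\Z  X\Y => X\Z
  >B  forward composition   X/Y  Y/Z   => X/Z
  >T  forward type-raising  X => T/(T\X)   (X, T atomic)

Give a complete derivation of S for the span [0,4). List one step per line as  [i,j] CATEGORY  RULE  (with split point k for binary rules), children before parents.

[0,1] S\PP  lex  "park"
[1,2] (S\(S\PP))/NP  lex  "no"
[2,3] NP/N  lex  "saw"
[3,4] N  lex  "today"
[2,4] NP  >  k=3
[1,4] S\(S\PP)  >  k=2
[0,4] S  <  k=1

[0,4] S   <
  [0,1] "park" : S\PP
  [1,4] S\(S\PP)   >
    [1,2] "no" : (S\(S\PP))/NP
    [2,4] NP   >
      [2,3] "saw" : NP/N
      [3,4] "today" : N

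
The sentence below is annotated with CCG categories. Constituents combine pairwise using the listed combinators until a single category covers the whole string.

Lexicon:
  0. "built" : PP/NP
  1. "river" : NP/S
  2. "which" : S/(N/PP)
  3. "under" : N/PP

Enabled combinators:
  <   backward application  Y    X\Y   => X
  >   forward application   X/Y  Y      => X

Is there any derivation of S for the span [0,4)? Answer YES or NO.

PP/NP NP/S S/(N/PP) N/PP
CKY chart[0,4] = {PP}; S ∉ chart

NO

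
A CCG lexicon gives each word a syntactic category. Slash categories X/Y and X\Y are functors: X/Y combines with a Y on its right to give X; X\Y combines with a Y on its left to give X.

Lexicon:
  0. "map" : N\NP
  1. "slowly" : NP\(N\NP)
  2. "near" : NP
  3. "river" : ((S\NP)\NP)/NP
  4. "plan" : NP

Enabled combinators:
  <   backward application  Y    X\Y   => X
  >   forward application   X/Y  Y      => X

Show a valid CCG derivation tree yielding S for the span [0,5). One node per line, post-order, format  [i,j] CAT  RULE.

[0,1] N\NP  lex  "map"
[1,2] NP\(N\NP)  lex  "slowly"
[0,2] NP  <  k=1
[2,3] NP  lex  "near"
[3,4] ((S\NP)\NP)/NP  lex  "river"
[4,5] NP  lex  "plan"
[3,5] (S\NP)\NP  >  k=4
[2,5] S\NP  <  k=3
[0,5] S  <  k=2

[0,5] S   <
  [0,2] NP   <
    [0,1] "map" : N\NP
    [1,2] "slowly" : NP\(N\NP)
  [2,5] S\NP   <
    [2,3] "near" : NP
    [3,5] (S\NP)\NP   >
      [3,4] "river" : ((S\NP)\NP)/NP
      [4,5] "plan" : NP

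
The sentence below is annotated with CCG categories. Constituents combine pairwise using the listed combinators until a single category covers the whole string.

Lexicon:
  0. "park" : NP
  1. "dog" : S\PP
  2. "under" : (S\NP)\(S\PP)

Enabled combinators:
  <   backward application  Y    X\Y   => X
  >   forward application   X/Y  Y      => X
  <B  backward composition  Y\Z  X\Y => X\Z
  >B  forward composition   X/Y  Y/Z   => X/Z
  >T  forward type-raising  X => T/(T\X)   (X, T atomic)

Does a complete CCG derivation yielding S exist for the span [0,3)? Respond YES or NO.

[0,3] S   <
  [0,1] "park" : NP
  [1,3] S\NP   <
    [1,2] "dog" : S\PP
    [2,3] "under" : (S\NP)\(S\PP)

YES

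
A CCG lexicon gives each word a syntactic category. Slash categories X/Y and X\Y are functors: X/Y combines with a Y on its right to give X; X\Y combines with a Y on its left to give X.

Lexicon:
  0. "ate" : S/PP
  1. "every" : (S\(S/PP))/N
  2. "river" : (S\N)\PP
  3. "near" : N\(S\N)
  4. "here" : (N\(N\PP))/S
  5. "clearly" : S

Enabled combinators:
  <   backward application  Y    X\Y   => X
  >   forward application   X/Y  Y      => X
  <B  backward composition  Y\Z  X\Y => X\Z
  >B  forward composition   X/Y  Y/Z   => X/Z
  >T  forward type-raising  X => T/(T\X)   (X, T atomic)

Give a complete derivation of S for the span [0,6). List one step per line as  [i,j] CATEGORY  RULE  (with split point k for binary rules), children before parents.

[0,1] S/PP  lex  "ate"
[1,2] (S\(S/PP))/N  lex  "every"
[2,3] (S\N)\PP  lex  "river"
[3,4] N\(S\N)  lex  "near"
[2,4] N\PP  <B  k=3
[4,5] (N\(N\PP))/S  lex  "here"
[5,6] S  lex  "clearly"
[4,6] N\(N\PP)  >  k=5
[2,6] N  <  k=4
[1,6] S\(S/PP)  >  k=2
[0,6] S  <  k=1

[0,6] S   <
  [0,1] "ate" : S/PP
  [1,6] S\(S/PP)   >
    [1,2] "every" : (S\(S/PP))/N
    [2,6] N   <
      [2,4] N\PP   <B
        [2,3] "river" : (S\N)\PP
        [3,4] "near" : N\(S\N)
      [4,6] N\(N\PP)   >
        [4,5] "here" : (N\(N\PP))/S
        [5,6] "clearly" : S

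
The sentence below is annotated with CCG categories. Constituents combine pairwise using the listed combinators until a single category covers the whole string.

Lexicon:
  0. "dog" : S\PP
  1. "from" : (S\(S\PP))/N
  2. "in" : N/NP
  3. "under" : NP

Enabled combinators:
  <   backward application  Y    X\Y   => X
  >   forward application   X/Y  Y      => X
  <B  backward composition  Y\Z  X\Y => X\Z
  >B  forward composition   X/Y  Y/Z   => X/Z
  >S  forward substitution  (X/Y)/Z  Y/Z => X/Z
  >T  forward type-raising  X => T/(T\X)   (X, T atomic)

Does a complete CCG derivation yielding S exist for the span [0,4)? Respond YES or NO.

[0,4] S   <
  [0,1] "dog" : S\PP
  [1,4] S\(S\PP)   >
    [1,2] "from" : (S\(S\PP))/N
    [2,4] N   >
      [2,3] "in" : N/NP
      [3,4] "under" : NP

YES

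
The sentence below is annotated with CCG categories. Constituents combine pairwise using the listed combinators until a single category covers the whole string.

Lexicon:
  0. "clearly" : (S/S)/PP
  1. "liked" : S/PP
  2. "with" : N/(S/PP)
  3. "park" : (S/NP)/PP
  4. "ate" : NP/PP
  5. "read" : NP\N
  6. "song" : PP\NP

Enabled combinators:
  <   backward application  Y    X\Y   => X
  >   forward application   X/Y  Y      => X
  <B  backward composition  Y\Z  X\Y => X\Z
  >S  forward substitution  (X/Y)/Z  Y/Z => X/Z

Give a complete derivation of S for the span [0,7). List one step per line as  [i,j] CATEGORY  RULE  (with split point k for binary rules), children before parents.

[0,7] S   >
  [0,2] S/PP   >S
    [0,1] "clearly" : (S/S)/PP
    [1,2] "liked" : S/PP
  [2,7] PP   <
    [2,5] N   >
      [2,3] "with" : N/(S/PP)
      [3,5] S/PP   >S
        [3,4] "park" : (S/NP)/PP
        [4,5] "ate" : NP/PP
    [5,7] PP\N   <B
      [5,6] "read" : NP\N
      [6,7] "song" : PP\NP

[0,1] (S/S)/PP  lex  "clearly"
[1,2] S/PP  lex  "liked"
[0,2] S/PP  >S  k=1
[2,3] N/(S/PP)  lex  "with"
[3,4] (S/NP)/PP  lex  "park"
[4,5] NP/PP  lex  "ate"
[3,5] S/PP  >S  k=4
[2,5] N  >  k=3
[5,6] NP\N  lex  "read"
[6,7] PP\NP  lex  "song"
[5,7] PP\N  <B  k=6
[2,7] PP  <  k=5
[0,7] S  >  k=2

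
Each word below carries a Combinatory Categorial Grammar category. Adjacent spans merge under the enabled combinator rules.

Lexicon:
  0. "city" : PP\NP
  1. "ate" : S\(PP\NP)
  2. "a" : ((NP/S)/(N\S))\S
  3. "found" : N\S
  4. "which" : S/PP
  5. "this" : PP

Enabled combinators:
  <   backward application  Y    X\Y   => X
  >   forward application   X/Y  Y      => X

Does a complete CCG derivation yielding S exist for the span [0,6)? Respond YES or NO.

NO

PP\NP S\(PP\NP) ((NP/S)/(N\S))\S N\S S/PP PP
CKY chart[0,6] = {NP}; S ∉ chart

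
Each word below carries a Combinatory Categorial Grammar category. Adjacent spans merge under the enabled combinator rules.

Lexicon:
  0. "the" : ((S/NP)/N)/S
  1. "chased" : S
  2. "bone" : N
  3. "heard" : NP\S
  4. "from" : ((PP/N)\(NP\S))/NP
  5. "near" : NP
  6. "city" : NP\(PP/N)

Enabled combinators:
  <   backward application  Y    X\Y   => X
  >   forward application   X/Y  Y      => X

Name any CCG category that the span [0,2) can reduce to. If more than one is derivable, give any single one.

[0,7] S   >
  [0,3] S/NP   >
    [0,2] (S/NP)/N   >
      [0,1] "the" : ((S/NP)/N)/S
      [1,2] "chased" : S
    [2,3] "bone" : N
  [3,7] NP   <
    [3,6] PP/N   <
      [3,4] "heard" : NP\S
      [4,6] (PP/N)\(NP\S)   >
        [4,5] "from" : ((PP/N)\(NP\S))/NP
        [5,6] "near" : NP
    [6,7] "city" : NP\(PP/N)

(S/NP)/N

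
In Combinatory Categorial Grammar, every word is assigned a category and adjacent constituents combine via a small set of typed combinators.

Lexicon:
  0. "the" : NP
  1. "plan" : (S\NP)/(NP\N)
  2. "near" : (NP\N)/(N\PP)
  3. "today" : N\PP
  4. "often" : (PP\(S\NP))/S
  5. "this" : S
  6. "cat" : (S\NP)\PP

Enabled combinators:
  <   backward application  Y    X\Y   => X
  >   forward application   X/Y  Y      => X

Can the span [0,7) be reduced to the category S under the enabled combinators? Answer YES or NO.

[0,7] S   <
  [0,1] "the" : NP
  [1,7] S\NP   <
    [1,6] PP   <
      [1,4] S\NP   >
        [1,2] "plan" : (S\NP)/(NP\N)
        [2,4] NP\N   >
          [2,3] "near" : (NP\N)/(N\PP)
          [3,4] "today" : N\PP
      [4,6] PP\(S\NP)   >
        [4,5] "often" : (PP\(S\NP))/S
        [5,6] "this" : S
    [6,7] "cat" : (S\NP)\PP

YES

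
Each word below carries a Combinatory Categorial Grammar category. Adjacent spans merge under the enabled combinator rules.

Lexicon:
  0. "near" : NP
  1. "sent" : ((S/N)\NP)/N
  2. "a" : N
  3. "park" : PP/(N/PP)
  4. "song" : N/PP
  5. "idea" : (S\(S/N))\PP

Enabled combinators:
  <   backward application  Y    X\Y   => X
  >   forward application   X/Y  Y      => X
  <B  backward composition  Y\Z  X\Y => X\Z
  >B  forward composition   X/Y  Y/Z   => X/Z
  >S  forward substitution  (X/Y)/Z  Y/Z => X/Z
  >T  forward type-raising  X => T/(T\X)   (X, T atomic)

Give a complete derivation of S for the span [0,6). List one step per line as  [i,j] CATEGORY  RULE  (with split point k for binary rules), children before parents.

[0,6] S   <
  [0,3] S/N   <
    [0,1] "near" : NP
    [1,3] (S/N)\NP   >
      [1,2] "sent" : ((S/N)\NP)/N
      [2,3] "a" : N
  [3,6] S\(S/N)   <
    [3,5] PP   >
      [3,4] "park" : PP/(N/PP)
      [4,5] "song" : N/PP
    [5,6] "idea" : (S\(S/N))\PP

[0,1] NP  lex  "near"
[1,2] ((S/N)\NP)/N  lex  "sent"
[2,3] N  lex  "a"
[1,3] (S/N)\NP  >  k=2
[0,3] S/N  <  k=1
[3,4] PP/(N/PP)  lex  "park"
[4,5] N/PP  lex  "song"
[3,5] PP  >  k=4
[5,6] (S\(S/N))\PP  lex  "idea"
[3,6] S\(S/N)  <  k=5
[0,6] S  <  k=3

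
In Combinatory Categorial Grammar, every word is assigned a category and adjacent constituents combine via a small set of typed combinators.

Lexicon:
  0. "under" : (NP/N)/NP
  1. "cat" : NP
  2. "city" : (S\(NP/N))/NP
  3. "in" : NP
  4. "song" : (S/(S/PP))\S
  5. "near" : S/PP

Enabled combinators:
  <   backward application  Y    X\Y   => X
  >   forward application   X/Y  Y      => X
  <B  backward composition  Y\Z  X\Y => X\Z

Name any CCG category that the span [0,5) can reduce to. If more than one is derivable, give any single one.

S/(S/PP)

[0,6] S   >
  [0,5] S/(S/PP)   <
    [0,4] S   <
      [0,2] NP/N   >
        [0,1] "under" : (NP/N)/NP
        [1,2] "cat" : NP
      [2,4] S\(NP/N)   >
        [2,3] "city" : (S\(NP/N))/NP
        [3,4] "in" : NP
    [4,5] "song" : (S/(S/PP))\S
  [5,6] "near" : S/PP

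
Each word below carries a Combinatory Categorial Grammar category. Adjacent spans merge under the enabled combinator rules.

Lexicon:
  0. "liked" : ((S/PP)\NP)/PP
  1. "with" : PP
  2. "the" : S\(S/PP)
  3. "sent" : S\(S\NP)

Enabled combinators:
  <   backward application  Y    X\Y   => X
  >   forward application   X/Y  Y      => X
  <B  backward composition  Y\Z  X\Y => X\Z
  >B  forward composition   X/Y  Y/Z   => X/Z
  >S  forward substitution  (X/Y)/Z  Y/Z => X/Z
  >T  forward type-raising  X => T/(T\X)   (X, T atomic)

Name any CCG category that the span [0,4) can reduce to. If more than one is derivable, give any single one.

S

[0,4] S   <
  [0,3] S\NP   <B
    [0,2] (S/PP)\NP   >
      [0,1] "liked" : ((S/PP)\NP)/PP
      [1,2] "with" : PP
    [2,3] "the" : S\(S/PP)
  [3,4] "sent" : S\(S\NP)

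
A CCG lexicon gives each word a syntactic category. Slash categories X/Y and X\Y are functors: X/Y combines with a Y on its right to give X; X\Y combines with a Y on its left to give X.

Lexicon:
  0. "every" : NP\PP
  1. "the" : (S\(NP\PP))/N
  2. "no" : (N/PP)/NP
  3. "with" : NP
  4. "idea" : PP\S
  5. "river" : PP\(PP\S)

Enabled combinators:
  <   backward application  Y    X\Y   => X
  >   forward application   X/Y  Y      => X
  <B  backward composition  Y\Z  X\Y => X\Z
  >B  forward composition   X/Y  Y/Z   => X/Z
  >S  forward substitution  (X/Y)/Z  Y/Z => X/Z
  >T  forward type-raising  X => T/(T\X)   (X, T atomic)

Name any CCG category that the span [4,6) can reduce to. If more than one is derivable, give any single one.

[0,6] S   <
  [0,1] "every" : NP\PP
  [1,6] S\(NP\PP)   >
    [1,2] "the" : (S\(NP\PP))/N
    [2,6] N   >
      [2,4] N/PP   >
        [2,3] "no" : (N/PP)/NP
        [3,4] "with" : NP
      [4,6] PP   <
        [4,5] "idea" : PP\S
        [5,6] "river" : PP\(PP\S)

PP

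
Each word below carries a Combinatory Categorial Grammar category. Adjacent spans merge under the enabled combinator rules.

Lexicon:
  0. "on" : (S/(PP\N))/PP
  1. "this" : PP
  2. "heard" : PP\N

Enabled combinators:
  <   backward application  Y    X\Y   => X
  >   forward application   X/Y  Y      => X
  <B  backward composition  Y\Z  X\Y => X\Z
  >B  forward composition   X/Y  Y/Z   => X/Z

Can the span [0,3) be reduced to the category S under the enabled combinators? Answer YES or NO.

YES

[0,3] S   >
  [0,2] S/(PP\N)   >
    [0,1] "on" : (S/(PP\N))/PP
    [1,2] "this" : PP
  [2,3] "heard" : PP\N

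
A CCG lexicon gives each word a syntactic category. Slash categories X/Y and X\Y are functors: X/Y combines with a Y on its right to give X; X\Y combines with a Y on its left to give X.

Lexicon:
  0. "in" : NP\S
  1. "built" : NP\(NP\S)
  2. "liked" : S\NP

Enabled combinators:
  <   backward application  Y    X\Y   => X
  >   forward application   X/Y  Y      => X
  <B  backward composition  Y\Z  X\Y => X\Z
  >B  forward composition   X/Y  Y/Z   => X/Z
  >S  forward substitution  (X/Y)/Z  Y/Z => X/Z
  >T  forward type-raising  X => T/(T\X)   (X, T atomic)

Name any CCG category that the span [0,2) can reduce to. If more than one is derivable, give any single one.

NP

[0,3] S   <
  [0,2] NP   <
    [0,1] "in" : NP\S
    [1,2] "built" : NP\(NP\S)
  [2,3] "liked" : S\NP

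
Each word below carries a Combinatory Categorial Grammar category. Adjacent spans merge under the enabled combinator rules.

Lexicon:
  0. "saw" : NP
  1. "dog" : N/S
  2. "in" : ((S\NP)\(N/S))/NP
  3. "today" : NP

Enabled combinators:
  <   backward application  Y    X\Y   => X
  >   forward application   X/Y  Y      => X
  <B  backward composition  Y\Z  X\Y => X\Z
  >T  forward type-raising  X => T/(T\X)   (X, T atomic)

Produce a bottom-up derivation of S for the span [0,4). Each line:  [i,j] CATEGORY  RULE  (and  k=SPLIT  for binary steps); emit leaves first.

[0,4] S   <
  [0,1] "saw" : NP
  [1,4] S\NP   <
    [1,2] "dog" : N/S
    [2,4] (S\NP)\(N/S)   >
      [2,3] "in" : ((S\NP)\(N/S))/NP
      [3,4] "today" : NP

[0,1] NP  lex  "saw"
[1,2] N/S  lex  "dog"
[2,3] ((S\NP)\(N/S))/NP  lex  "in"
[3,4] NP  lex  "today"
[2,4] (S\NP)\(N/S)  >  k=3
[1,4] S\NP  <  k=2
[0,4] S  <  k=1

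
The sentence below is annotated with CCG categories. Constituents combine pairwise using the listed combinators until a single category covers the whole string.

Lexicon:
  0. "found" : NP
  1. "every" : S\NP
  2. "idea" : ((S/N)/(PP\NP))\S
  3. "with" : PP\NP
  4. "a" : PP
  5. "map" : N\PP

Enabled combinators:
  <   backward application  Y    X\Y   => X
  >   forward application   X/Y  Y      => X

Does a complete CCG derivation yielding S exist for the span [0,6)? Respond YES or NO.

YES

[0,6] S   >
  [0,4] S/N   >
    [0,3] (S/N)/(PP\NP)   <
      [0,2] S   <
        [0,1] "found" : NP
        [1,2] "every" : S\NP
      [2,3] "idea" : ((S/N)/(PP\NP))\S
    [3,4] "with" : PP\NP
  [4,6] N   <
    [4,5] "a" : PP
    [5,6] "map" : N\PP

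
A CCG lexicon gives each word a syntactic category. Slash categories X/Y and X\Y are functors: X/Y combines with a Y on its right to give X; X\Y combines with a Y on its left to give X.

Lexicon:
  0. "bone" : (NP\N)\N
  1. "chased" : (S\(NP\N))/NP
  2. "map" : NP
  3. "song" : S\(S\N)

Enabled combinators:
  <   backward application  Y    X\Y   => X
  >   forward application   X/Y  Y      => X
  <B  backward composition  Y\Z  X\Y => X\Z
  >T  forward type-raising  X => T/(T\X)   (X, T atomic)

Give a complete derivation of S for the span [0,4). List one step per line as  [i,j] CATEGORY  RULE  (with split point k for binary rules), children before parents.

[0,4] S   <
  [0,3] S\N   <B
    [0,1] "bone" : (NP\N)\N
    [1,3] S\(NP\N)   >
      [1,2] "chased" : (S\(NP\N))/NP
      [2,3] "map" : NP
  [3,4] "song" : S\(S\N)

[0,1] (NP\N)\N  lex  "bone"
[1,2] (S\(NP\N))/NP  lex  "chased"
[2,3] NP  lex  "map"
[1,3] S\(NP\N)  >  k=2
[0,3] S\N  <B  k=1
[3,4] S\(S\N)  lex  "song"
[0,4] S  <  k=3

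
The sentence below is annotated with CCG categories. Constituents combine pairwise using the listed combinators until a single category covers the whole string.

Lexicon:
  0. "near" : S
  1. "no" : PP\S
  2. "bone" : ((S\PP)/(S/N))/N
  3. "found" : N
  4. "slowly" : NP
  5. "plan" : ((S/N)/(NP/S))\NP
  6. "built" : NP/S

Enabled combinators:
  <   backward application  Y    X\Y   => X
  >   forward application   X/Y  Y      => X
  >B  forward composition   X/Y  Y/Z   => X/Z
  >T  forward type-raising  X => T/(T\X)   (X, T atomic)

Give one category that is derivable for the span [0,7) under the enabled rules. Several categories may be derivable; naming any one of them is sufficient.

[0,7] S   <
  [0,2] PP   >
    [0,1] PP/(PP\S)   >T
      [0,1] "near" : S
    [1,2] "no" : PP\S
  [2,7] S\PP   >
    [2,4] (S\PP)/(S/N)   >
      [2,3] "bone" : ((S\PP)/(S/N))/N
      [3,4] "found" : N
    [4,7] S/N   >
      [4,6] (S/N)/(NP/S)   <
        [4,5] "slowly" : NP
        [5,6] "plan" : ((S/N)/(NP/S))\NP
      [6,7] "built" : NP/S

S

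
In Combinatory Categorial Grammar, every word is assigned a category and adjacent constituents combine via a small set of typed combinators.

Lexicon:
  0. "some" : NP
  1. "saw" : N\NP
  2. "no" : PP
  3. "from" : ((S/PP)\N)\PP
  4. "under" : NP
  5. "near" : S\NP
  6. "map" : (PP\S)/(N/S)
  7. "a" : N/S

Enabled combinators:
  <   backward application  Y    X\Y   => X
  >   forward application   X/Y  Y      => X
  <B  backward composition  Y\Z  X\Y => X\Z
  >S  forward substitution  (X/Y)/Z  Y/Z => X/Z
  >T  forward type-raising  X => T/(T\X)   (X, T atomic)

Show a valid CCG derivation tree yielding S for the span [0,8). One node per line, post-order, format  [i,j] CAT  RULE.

[0,8] S   >
  [0,4] S/PP   <
    [0,2] N   >
      [0,1] N/(N\NP)   >T
        [0,1] "some" : NP
      [1,2] "saw" : N\NP
    [2,4] (S/PP)\N   <
      [2,3] "no" : PP
      [3,4] "from" : ((S/PP)\N)\PP
  [4,8] PP   <
    [4,6] S   <
      [4,5] "under" : NP
      [5,6] "near" : S\NP
    [6,8] PP\S   >
      [6,7] "map" : (PP\S)/(N/S)
      [7,8] "a" : N/S

[0,1] NP  lex  "some"
[0,1] N/(N\NP)  >T
[1,2] N\NP  lex  "saw"
[0,2] N  >  k=1
[2,3] PP  lex  "no"
[3,4] ((S/PP)\N)\PP  lex  "from"
[2,4] (S/PP)\N  <  k=3
[0,4] S/PP  <  k=2
[4,5] NP  lex  "under"
[5,6] S\NP  lex  "near"
[4,6] S  <  k=5
[6,7] (PP\S)/(N/S)  lex  "map"
[7,8] N/S  lex  "a"
[6,8] PP\S  >  k=7
[4,8] PP  <  k=6
[0,8] S  >  k=4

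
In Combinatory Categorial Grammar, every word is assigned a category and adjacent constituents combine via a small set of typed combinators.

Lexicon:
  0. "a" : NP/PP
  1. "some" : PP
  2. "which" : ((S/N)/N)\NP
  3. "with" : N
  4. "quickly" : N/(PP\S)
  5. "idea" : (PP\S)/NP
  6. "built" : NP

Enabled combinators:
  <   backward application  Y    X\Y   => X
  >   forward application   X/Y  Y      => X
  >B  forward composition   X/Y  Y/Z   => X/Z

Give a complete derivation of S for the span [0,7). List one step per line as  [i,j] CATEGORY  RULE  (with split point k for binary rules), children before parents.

[0,7] S   >
  [0,4] S/N   >
    [0,3] (S/N)/N   <
      [0,2] NP   >
        [0,1] "a" : NP/PP
        [1,2] "some" : PP
      [2,3] "which" : ((S/N)/N)\NP
    [3,4] "with" : N
  [4,7] N   >
    [4,5] "quickly" : N/(PP\S)
    [5,7] PP\S   >
      [5,6] "idea" : (PP\S)/NP
      [6,7] "built" : NP

[0,1] NP/PP  lex  "a"
[1,2] PP  lex  "some"
[0,2] NP  >  k=1
[2,3] ((S/N)/N)\NP  lex  "which"
[0,3] (S/N)/N  <  k=2
[3,4] N  lex  "with"
[0,4] S/N  >  k=3
[4,5] N/(PP\S)  lex  "quickly"
[5,6] (PP\S)/NP  lex  "idea"
[6,7] NP  lex  "built"
[5,7] PP\S  >  k=6
[4,7] N  >  k=5
[0,7] S  >  k=4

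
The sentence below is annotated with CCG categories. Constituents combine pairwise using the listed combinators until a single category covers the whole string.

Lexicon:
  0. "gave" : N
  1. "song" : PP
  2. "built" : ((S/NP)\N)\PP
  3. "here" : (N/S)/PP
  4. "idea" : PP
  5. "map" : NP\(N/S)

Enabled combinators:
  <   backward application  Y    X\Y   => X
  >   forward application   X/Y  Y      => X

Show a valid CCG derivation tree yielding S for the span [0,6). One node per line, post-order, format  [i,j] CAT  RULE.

[0,1] N  lex  "gave"
[1,2] PP  lex  "song"
[2,3] ((S/NP)\N)\PP  lex  "built"
[1,3] (S/NP)\N  <  k=2
[0,3] S/NP  <  k=1
[3,4] (N/S)/PP  lex  "here"
[4,5] PP  lex  "idea"
[3,5] N/S  >  k=4
[5,6] NP\(N/S)  lex  "map"
[3,6] NP  <  k=5
[0,6] S  >  k=3

[0,6] S   >
  [0,3] S/NP   <
    [0,1] "gave" : N
    [1,3] (S/NP)\N   <
      [1,2] "song" : PP
      [2,3] "built" : ((S/NP)\N)\PP
  [3,6] NP   <
    [3,5] N/S   >
      [3,4] "here" : (N/S)/PP
      [4,5] "idea" : PP
    [5,6] "map" : NP\(N/S)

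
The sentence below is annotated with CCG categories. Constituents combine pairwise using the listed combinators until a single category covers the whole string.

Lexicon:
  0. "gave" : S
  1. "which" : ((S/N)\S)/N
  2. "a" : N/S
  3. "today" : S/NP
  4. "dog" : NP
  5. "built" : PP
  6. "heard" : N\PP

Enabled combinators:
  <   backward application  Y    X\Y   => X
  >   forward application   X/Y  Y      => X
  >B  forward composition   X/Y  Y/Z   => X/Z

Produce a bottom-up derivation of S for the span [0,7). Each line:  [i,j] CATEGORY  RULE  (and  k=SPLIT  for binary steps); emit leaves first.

[0,7] S   >
  [0,5] S/N   <
    [0,1] "gave" : S
    [1,5] (S/N)\S   >
      [1,2] "which" : ((S/N)\S)/N
      [2,5] N   >
        [2,3] "a" : N/S
        [3,5] S   >
          [3,4] "today" : S/NP
          [4,5] "dog" : NP
  [5,7] N   <
    [5,6] "built" : PP
    [6,7] "heard" : N\PP

[0,1] S  lex  "gave"
[1,2] ((S/N)\S)/N  lex  "which"
[2,3] N/S  lex  "a"
[3,4] S/NP  lex  "today"
[4,5] NP  lex  "dog"
[3,5] S  >  k=4
[2,5] N  >  k=3
[1,5] (S/N)\S  >  k=2
[0,5] S/N  <  k=1
[5,6] PP  lex  "built"
[6,7] N\PP  lex  "heard"
[5,7] N  <  k=6
[0,7] S  >  k=5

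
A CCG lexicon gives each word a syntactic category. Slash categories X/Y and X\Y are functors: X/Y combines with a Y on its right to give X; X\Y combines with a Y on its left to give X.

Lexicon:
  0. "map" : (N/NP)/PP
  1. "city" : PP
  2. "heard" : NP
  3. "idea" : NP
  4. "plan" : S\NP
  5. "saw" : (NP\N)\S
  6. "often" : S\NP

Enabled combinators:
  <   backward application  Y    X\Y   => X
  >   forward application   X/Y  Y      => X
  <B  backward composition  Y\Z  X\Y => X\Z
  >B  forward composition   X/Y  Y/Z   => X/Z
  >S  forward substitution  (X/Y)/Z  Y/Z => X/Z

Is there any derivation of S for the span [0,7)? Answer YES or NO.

YES

[0,7] S   <
  [0,6] NP   <
    [0,3] N   >
      [0,2] N/NP   >
        [0,1] "map" : (N/NP)/PP
        [1,2] "city" : PP
      [2,3] "heard" : NP
    [3,6] NP\N   <
      [3,5] S   <
        [3,4] "idea" : NP
        [4,5] "plan" : S\NP
      [5,6] "saw" : (NP\N)\S
  [6,7] "often" : S\NP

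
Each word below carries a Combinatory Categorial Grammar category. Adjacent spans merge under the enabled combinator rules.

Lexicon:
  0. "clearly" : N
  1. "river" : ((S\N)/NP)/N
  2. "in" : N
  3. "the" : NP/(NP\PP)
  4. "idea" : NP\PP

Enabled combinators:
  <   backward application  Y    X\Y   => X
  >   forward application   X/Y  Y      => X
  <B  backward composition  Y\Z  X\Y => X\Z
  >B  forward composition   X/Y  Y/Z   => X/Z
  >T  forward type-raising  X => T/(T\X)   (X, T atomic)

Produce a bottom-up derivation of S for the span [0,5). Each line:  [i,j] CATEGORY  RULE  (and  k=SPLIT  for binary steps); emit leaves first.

[0,5] S   <
  [0,1] "clearly" : N
  [1,5] S\N   >
    [1,3] (S\N)/NP   >
      [1,2] "river" : ((S\N)/NP)/N
      [2,3] "in" : N
    [3,5] NP   >
      [3,4] "the" : NP/(NP\PP)
      [4,5] "idea" : NP\PP

[0,1] N  lex  "clearly"
[1,2] ((S\N)/NP)/N  lex  "river"
[2,3] N  lex  "in"
[1,3] (S\N)/NP  >  k=2
[3,4] NP/(NP\PP)  lex  "the"
[4,5] NP\PP  lex  "idea"
[3,5] NP  >  k=4
[1,5] S\N  >  k=3
[0,5] S  <  k=1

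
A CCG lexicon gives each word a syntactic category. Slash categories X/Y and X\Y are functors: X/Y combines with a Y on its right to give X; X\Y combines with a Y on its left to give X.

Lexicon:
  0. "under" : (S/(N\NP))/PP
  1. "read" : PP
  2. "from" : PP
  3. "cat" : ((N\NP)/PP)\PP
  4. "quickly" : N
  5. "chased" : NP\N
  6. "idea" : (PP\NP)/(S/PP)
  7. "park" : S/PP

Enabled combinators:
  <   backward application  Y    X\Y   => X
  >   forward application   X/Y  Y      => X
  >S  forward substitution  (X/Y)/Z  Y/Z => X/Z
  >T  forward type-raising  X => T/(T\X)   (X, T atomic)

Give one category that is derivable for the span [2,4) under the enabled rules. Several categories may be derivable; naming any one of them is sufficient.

[0,8] S   >
  [0,2] S/(N\NP)   >
    [0,1] "under" : (S/(N\NP))/PP
    [1,2] "read" : PP
  [2,8] N\NP   >
    [2,4] (N\NP)/PP   <
      [2,3] "from" : PP
      [3,4] "cat" : ((N\NP)/PP)\PP
    [4,8] PP   <
      [4,6] NP   >
        [4,5] NP/(NP\N)   >T
          [4,5] "quickly" : N
        [5,6] "chased" : NP\N
      [6,8] PP\NP   >
        [6,7] "idea" : (PP\NP)/(S/PP)
        [7,8] "park" : S/PP

(N\NP)/PP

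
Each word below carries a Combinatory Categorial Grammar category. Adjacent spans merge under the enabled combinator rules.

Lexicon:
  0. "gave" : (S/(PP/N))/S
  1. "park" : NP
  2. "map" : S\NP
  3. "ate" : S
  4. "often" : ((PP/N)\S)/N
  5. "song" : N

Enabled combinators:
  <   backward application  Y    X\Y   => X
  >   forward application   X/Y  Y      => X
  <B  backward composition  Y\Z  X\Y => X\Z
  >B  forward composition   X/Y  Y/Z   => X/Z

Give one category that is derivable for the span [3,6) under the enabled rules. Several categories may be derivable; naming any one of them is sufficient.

[0,6] S   >
  [0,3] S/(PP/N)   >
    [0,1] "gave" : (S/(PP/N))/S
    [1,3] S   <
      [1,2] "park" : NP
      [2,3] "map" : S\NP
  [3,6] PP/N   <
    [3,4] "ate" : S
    [4,6] (PP/N)\S   >
      [4,5] "often" : ((PP/N)\S)/N
      [5,6] "song" : N

PP/N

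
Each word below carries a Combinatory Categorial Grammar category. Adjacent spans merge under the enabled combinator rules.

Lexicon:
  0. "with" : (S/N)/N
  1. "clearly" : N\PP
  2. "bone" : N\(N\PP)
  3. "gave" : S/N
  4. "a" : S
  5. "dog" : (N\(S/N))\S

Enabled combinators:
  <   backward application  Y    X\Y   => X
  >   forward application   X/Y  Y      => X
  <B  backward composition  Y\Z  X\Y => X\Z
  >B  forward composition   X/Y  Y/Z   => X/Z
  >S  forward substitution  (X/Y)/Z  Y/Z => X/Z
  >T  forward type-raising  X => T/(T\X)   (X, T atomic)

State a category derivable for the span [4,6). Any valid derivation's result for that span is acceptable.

N\(S/N)

[0,6] S   >
  [0,3] S/N   >
    [0,1] "with" : (S/N)/N
    [1,3] N   <
      [1,2] "clearly" : N\PP
      [2,3] "bone" : N\(N\PP)
  [3,6] N   <
    [3,4] "gave" : S/N
    [4,6] N\(S/N)   <
      [4,5] "a" : S
      [5,6] "dog" : (N\(S/N))\S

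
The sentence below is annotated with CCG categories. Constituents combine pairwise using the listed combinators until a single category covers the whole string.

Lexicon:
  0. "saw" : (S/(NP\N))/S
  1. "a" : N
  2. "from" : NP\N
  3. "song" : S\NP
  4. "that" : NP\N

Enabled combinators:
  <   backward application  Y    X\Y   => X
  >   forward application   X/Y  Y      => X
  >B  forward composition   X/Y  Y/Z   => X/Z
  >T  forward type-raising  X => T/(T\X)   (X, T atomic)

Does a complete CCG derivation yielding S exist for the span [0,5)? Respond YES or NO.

[0,5] S   >
  [0,4] S/(NP\N)   >
    [0,1] "saw" : (S/(NP\N))/S
    [1,4] S   <
      [1,3] NP   >
        [1,2] NP/(NP\N)   >T
          [1,2] "a" : N
        [2,3] "from" : NP\N
      [3,4] "song" : S\NP
  [4,5] "that" : NP\N

YES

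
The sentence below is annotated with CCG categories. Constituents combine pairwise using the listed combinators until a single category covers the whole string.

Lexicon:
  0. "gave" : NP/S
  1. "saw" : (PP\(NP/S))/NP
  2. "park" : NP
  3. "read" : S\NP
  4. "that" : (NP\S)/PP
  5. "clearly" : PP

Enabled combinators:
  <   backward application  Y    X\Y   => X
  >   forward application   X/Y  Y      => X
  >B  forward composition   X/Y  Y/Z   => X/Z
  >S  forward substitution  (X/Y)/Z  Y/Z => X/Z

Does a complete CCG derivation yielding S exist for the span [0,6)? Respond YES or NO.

NP/S (PP\(NP/S))/NP NP S\NP (NP\S)/PP PP
CKY chart[0,6] = {PP}; S ∉ chart

NO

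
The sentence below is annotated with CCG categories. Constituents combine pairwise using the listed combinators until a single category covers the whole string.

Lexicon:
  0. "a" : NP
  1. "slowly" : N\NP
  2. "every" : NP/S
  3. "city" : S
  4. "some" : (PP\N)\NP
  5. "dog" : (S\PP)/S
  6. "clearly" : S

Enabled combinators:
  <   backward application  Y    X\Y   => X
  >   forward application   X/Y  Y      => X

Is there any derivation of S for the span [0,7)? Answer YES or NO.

YES

[0,7] S   <
  [0,5] PP   <
    [0,2] N   <
      [0,1] "a" : NP
      [1,2] "slowly" : N\NP
    [2,5] PP\N   <
      [2,4] NP   >
        [2,3] "every" : NP/S
        [3,4] "city" : S
      [4,5] "some" : (PP\N)\NP
  [5,7] S\PP   >
    [5,6] "dog" : (S\PP)/S
    [6,7] "clearly" : S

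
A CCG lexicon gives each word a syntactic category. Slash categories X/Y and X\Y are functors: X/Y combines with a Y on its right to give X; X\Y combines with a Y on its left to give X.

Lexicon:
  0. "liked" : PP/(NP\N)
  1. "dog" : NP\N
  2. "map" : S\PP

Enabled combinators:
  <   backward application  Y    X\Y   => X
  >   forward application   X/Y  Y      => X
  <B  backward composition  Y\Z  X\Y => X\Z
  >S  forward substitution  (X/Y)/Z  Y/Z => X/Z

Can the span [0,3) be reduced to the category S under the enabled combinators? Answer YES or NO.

YES

[0,3] S   <
  [0,2] PP   >
    [0,1] "liked" : PP/(NP\N)
    [1,2] "dog" : NP\N
  [2,3] "map" : S\PP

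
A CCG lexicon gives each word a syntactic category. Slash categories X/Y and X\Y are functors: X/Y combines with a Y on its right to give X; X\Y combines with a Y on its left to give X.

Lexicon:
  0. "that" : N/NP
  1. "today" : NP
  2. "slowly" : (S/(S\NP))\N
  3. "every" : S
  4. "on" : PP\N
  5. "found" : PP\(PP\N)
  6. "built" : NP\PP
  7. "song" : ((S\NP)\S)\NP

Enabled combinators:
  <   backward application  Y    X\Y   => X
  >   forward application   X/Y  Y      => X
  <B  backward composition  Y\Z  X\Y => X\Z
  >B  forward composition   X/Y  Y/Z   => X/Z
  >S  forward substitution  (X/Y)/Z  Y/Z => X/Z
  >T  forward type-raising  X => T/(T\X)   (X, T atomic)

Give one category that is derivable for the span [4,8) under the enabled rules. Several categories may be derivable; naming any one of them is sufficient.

(S\NP)\S

[0,8] S   >
  [0,3] S/(S\NP)   <
    [0,2] N   >
      [0,1] "that" : N/NP
      [1,2] "today" : NP
    [2,3] "slowly" : (S/(S\NP))\N
  [3,8] S\NP   <
    [3,4] "every" : S
    [4,8] (S\NP)\S   <
      [4,7] NP   <
        [4,6] PP   <
          [4,5] "on" : PP\N
          [5,6] "found" : PP\(PP\N)
        [6,7] "built" : NP\PP
      [7,8] "song" : ((S\NP)\S)\NP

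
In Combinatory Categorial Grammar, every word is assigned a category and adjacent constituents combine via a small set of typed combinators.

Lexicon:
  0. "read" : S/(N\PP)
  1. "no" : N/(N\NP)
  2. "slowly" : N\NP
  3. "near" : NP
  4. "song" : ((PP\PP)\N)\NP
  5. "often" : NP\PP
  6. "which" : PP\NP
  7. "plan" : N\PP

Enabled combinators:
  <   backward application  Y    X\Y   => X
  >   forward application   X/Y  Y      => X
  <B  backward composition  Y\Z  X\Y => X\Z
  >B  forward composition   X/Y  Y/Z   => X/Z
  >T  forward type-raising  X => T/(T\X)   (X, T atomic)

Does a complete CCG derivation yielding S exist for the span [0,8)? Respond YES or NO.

[0,8] S   >
  [0,1] "read" : S/(N\PP)
  [1,8] N\PP   <B
    [1,5] PP\PP   <
      [1,3] N   >
        [1,2] "no" : N/(N\NP)
        [2,3] "slowly" : N\NP
      [3,5] (PP\PP)\N   <
        [3,4] "near" : NP
        [4,5] "song" : ((PP\PP)\N)\NP
    [5,8] N\PP   <B
      [5,7] PP\PP   <B
        [5,6] "often" : NP\PP
        [6,7] "which" : PP\NP
      [7,8] "plan" : N\PP

YES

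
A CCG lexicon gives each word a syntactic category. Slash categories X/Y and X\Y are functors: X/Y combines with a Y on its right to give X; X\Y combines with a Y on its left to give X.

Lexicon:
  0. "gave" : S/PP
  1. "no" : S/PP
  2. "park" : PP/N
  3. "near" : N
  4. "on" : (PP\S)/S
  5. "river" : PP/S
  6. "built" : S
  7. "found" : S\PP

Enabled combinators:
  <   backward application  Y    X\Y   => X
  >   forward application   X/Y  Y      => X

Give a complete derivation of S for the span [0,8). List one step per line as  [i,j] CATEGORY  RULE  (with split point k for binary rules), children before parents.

[0,1] S/PP  lex  "gave"
[1,2] S/PP  lex  "no"
[2,3] PP/N  lex  "park"
[3,4] N  lex  "near"
[2,4] PP  >  k=3
[1,4] S  >  k=2
[4,5] (PP\S)/S  lex  "on"
[5,6] PP/S  lex  "river"
[6,7] S  lex  "built"
[5,7] PP  >  k=6
[7,8] S\PP  lex  "found"
[5,8] S  <  k=7
[4,8] PP\S  >  k=5
[1,8] PP  <  k=4
[0,8] S  >  k=1

[0,8] S   >
  [0,1] "gave" : S/PP
  [1,8] PP   <
    [1,4] S   >
      [1,2] "no" : S/PP
      [2,4] PP   >
        [2,3] "park" : PP/N
        [3,4] "near" : N
    [4,8] PP\S   >
      [4,5] "on" : (PP\S)/S
      [5,8] S   <
        [5,7] PP   >
          [5,6] "river" : PP/S
          [6,7] "built" : S
        [7,8] "found" : S\PP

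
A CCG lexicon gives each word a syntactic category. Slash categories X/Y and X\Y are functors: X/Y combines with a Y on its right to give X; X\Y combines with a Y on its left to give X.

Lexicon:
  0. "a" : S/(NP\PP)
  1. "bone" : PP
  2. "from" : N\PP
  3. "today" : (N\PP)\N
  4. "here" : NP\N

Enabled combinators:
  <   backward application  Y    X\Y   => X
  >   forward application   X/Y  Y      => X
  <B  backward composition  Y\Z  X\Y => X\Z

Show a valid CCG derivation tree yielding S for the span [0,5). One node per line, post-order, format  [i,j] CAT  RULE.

[0,1] S/(NP\PP)  lex  "a"
[1,2] PP  lex  "bone"
[2,3] N\PP  lex  "from"
[1,3] N  <  k=2
[3,4] (N\PP)\N  lex  "today"
[1,4] N\PP  <  k=3
[4,5] NP\N  lex  "here"
[1,5] NP\PP  <B  k=4
[0,5] S  >  k=1

[0,5] S   >
  [0,1] "a" : S/(NP\PP)
  [1,5] NP\PP   <B
    [1,4] N\PP   <
      [1,3] N   <
        [1,2] "bone" : PP
        [2,3] "from" : N\PP
      [3,4] "today" : (N\PP)\N
    [4,5] "here" : NP\N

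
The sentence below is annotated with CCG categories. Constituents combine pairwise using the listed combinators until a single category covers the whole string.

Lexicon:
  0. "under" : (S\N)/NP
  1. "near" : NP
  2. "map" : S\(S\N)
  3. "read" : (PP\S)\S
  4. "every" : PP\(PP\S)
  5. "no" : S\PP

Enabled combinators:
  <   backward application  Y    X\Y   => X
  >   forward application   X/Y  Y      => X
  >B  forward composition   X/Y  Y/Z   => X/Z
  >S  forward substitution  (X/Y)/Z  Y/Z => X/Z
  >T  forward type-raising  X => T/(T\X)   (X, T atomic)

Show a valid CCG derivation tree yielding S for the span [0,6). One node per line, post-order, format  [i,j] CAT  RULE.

[0,6] S   <
  [0,5] PP   <
    [0,4] PP\S   <
      [0,3] S   <
        [0,2] S\N   >
          [0,1] "under" : (S\N)/NP
          [1,2] "near" : NP
        [2,3] "map" : S\(S\N)
      [3,4] "read" : (PP\S)\S
    [4,5] "every" : PP\(PP\S)
  [5,6] "no" : S\PP

[0,1] (S\N)/NP  lex  "under"
[1,2] NP  lex  "near"
[0,2] S\N  >  k=1
[2,3] S\(S\N)  lex  "map"
[0,3] S  <  k=2
[3,4] (PP\S)\S  lex  "read"
[0,4] PP\S  <  k=3
[4,5] PP\(PP\S)  lex  "every"
[0,5] PP  <  k=4
[5,6] S\PP  lex  "no"
[0,6] S  <  k=5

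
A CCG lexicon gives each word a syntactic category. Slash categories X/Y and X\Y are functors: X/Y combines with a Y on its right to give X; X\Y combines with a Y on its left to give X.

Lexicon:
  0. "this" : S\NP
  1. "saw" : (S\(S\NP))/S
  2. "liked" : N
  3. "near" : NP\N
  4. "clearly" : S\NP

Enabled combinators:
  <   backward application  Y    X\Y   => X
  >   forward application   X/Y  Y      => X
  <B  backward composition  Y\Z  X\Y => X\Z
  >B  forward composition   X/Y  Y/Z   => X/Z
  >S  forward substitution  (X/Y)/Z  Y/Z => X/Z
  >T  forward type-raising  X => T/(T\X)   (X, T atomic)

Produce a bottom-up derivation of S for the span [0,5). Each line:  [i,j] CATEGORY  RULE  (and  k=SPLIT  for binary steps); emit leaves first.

[0,1] S\NP  lex  "this"
[1,2] (S\(S\NP))/S  lex  "saw"
[2,3] N  lex  "liked"
[2,3] NP/(NP\N)  >T
[3,4] NP\N  lex  "near"
[2,4] NP  >  k=3
[4,5] S\NP  lex  "clearly"
[2,5] S  <  k=4
[1,5] S\(S\NP)  >  k=2
[0,5] S  <  k=1

[0,5] S   <
  [0,1] "this" : S\NP
  [1,5] S\(S\NP)   >
    [1,2] "saw" : (S\(S\NP))/S
    [2,5] S   <
      [2,4] NP   >
        [2,3] NP/(NP\N)   >T
          [2,3] "liked" : N
        [3,4] "near" : NP\N
      [4,5] "clearly" : S\NP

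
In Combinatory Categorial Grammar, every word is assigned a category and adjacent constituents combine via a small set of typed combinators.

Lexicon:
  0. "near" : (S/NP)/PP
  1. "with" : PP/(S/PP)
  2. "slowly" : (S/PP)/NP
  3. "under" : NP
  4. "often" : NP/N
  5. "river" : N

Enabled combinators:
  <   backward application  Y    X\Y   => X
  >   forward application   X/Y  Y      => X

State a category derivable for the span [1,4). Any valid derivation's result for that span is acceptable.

[0,6] S   >
  [0,4] S/NP   >
    [0,1] "near" : (S/NP)/PP
    [1,4] PP   >
      [1,2] "with" : PP/(S/PP)
      [2,4] S/PP   >
        [2,3] "slowly" : (S/PP)/NP
        [3,4] "under" : NP
  [4,6] NP   >
    [4,5] "often" : NP/N
    [5,6] "river" : N

PP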